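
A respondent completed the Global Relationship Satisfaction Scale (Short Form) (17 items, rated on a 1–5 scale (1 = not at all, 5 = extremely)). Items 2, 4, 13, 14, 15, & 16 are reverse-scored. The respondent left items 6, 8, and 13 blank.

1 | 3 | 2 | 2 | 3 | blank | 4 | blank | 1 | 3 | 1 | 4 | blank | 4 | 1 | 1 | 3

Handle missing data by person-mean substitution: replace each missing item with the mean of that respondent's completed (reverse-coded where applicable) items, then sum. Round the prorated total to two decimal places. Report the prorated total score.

Reverse-coded (on a 1–5 scale, reversed = 6 − raw):
  item 2: 6 − 3 = 3
  item 4: 6 − 2 = 4
  item 14: 6 − 4 = 2
  item 15: 6 − 1 = 5
  item 16: 6 − 1 = 5
Completed scored items (14 of 17): 1, 3, 2, 4, 3, 4, 1, 3, 1, 4, 2, 5, 5, 3; sum = 41.
Person mean = 41 / 14 ≈ 2.9286
Prorated total = (41 / 14) × 17 = 49.79 (to 2 dp)

49.79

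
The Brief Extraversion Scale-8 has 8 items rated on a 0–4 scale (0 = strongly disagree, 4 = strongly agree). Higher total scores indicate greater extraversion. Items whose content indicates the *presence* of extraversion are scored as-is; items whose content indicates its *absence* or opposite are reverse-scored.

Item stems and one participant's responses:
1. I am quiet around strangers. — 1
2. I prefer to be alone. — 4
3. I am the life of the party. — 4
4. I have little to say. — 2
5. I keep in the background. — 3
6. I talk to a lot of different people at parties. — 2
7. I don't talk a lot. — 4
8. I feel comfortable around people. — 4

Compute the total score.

Items 1, 2, 4, 5, 7 describe the absence/opposite of extraversion → reverse-score.
reverse-coded value = 4 − response.
  item 1: 4 − 1 = 3
  item 2: 4 − 4 = 0
  item 3: 4
  item 4: 4 − 2 = 2
  item 5: 4 − 3 = 1
  item 6: 2
  item 7: 4 − 4 = 0
  item 8: 4
Total = 3 + 0 + 4 + 2 + 1 + 2 + 0 + 4 = 16

16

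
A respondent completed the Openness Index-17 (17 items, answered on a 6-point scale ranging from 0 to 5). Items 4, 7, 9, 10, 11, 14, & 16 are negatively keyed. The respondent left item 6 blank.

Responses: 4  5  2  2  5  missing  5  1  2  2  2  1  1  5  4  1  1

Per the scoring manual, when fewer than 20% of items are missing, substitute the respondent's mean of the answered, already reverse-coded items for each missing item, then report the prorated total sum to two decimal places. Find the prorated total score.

42.50

Reverse-coded (reversed = (0+5) − raw = 5 − raw):
  item 4: 5 − 2 = 3
  item 7: 5 − 5 = 0
  item 9: 5 − 2 = 3
  item 10: 5 − 2 = 3
  item 11: 5 − 2 = 3
  item 14: 5 − 5 = 0
  item 16: 5 − 1 = 4
Completed scored items (16 of 17): 4, 5, 2, 3, 5, 0, 1, 3, 3, 3, 1, 1, 0, 4, 4, 1; sum = 40.
Person mean = 40 / 16 ≈ 2.5000
Prorated total = (40 / 16) × 17 = 42.50 (to 2 dp)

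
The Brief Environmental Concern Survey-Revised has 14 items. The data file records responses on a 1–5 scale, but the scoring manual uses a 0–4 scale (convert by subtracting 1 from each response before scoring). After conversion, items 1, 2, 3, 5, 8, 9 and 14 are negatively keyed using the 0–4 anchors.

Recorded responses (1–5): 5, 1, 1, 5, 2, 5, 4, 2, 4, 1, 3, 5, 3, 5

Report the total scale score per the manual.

34

Convert to 0–4: 4, 0, 0, 4, 1, 4, 3, 1, 3, 0, 2, 4, 2, 4
Reverse-coded (on a 0–4 scale, reversed = 4 − raw):
  item 1: 4 − 4 = 0
  item 2: 4 − 0 = 4
  item 3: 4 − 0 = 4
  item 5: 4 − 1 = 3
  item 8: 4 − 1 = 3
  item 9: 4 − 3 = 1
  item 14: 4 − 4 = 0
Scored: 0, 4, 4, 4, 3, 4, 3, 3, 1, 0, 2, 4, 2, 0
Total = 34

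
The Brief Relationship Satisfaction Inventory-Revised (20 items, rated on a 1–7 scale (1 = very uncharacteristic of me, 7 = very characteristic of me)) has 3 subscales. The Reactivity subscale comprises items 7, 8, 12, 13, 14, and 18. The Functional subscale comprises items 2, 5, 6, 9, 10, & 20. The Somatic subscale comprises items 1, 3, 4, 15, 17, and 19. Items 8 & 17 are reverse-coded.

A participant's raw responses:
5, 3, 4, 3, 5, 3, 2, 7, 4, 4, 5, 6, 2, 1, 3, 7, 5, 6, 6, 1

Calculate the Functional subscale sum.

20

Functional items: 2, 5, 6, 9, 10, 20.
  item 2: 3
  item 5: 5
  item 6: 3
  item 9: 4
  item 10: 4
  item 20: 1
Sum = 3 + 5 + 3 + 4 + 4 + 1 = 20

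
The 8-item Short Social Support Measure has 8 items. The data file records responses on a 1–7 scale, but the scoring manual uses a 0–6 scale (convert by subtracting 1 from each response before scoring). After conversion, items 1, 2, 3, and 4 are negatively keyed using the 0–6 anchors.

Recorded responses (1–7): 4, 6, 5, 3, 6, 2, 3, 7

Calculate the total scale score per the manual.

24

Convert to 0–6: 3, 5, 4, 2, 5, 1, 2, 6
Reverse-coded (on a 0–6 scale, reversed = 6 − raw):
  item 1: 6 − 3 = 3
  item 2: 6 − 5 = 1
  item 3: 6 − 4 = 2
  item 4: 6 − 2 = 4
Scored: 3, 1, 2, 4, 5, 1, 2, 6
Total = 24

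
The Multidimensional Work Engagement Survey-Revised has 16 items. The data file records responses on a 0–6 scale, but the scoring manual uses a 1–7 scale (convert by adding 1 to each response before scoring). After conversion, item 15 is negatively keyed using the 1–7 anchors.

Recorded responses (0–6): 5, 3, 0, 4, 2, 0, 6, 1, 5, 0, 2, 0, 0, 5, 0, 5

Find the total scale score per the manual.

60

Convert to 1–7: 6, 4, 1, 5, 3, 1, 7, 2, 6, 1, 3, 1, 1, 6, 1, 6
Reverse-coded (reverse-coded value = 8 − response):
  item 15: 8 − 1 = 7
Scored: 6, 4, 1, 5, 3, 1, 7, 2, 6, 1, 3, 1, 1, 6, 7, 6
Total = 60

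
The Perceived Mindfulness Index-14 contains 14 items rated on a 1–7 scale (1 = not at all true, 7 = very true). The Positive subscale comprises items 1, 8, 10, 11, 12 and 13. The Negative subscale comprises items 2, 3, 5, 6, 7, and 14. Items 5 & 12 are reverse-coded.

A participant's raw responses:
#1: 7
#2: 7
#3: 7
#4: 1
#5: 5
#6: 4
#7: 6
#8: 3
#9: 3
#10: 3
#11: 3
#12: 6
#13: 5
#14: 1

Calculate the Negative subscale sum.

Negative items: 2, 3, 5, 6, 7, 14.
Of these, item 5 is reverse-coded; on a 1–7 scale, reversed = 8 − raw.
  item 2: 7
  item 3: 7
  item 5: 8 − 5 = 3
  item 6: 4
  item 7: 6
  item 14: 1
Sum = 7 + 7 + 3 + 4 + 6 + 1 = 28

28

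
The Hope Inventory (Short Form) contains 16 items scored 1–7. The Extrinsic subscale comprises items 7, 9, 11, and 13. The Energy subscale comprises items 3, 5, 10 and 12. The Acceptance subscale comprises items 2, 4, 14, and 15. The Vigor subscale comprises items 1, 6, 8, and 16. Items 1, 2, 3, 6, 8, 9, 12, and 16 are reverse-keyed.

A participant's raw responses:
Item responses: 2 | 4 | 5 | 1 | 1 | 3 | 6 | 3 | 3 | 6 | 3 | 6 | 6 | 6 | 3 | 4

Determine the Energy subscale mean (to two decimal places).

Energy items: 3, 5, 10, 12.
Of these, items 3 and 12 are reverse-keyed; reverse-coded value = 8 − response.
  item 3: 8 − 5 = 3
  item 5: 1
  item 10: 6
  item 12: 8 − 6 = 2
Sum = 3 + 1 + 6 + 2 = 12
Mean = 12 / 4 = 3.00

3.00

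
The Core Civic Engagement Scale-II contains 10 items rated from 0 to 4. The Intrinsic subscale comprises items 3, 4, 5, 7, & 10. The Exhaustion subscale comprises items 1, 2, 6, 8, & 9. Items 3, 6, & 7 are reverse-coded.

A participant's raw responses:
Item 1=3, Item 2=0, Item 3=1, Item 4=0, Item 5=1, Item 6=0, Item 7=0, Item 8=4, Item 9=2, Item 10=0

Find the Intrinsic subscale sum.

8

Intrinsic items: 3, 4, 5, 7, 10.
Of these, items 3 & 7 are reverse-coded; reversed = (0+4) − raw = 4 − raw.
  item 3: 4 − 1 = 3
  item 4: 0
  item 5: 1
  item 7: 4 − 0 = 4
  item 10: 0
Sum = 3 + 0 + 1 + 4 + 0 = 8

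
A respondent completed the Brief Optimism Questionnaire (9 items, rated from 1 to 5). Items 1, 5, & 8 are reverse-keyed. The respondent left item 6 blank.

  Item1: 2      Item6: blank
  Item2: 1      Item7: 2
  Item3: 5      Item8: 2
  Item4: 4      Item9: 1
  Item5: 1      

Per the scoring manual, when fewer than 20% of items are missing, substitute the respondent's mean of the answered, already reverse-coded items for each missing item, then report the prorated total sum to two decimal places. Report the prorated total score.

29.25

Reverse-coded (on a 1–5 scale, reversed = 6 − raw):
  item 1: 6 − 2 = 4
  item 5: 6 − 1 = 5
  item 8: 6 − 2 = 4
Completed scored items (8 of 9): 4, 1, 5, 4, 5, 2, 4, 1; sum = 26.
Person mean = 26 / 8 ≈ 3.2500
Prorated total = (26 / 8) × 9 = 29.25 (to 2 dp)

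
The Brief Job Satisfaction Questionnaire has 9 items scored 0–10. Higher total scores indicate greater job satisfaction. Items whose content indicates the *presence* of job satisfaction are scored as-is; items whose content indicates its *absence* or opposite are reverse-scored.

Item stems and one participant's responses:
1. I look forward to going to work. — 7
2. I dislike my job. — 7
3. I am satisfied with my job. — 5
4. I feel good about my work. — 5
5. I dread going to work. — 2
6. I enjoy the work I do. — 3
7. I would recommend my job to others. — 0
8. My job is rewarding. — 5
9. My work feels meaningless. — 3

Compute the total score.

43

Items 2, 5, 9 describe the absence/opposite of job satisfaction → reverse-score.
reverse-coded value = 10 − response.
  item 1: 7
  item 2: 10 − 7 = 3
  item 3: 5
  item 4: 5
  item 5: 10 − 2 = 8
  item 6: 3
  item 7: 0
  item 8: 5
  item 9: 10 − 3 = 7
Total = 7 + 3 + 5 + 5 + 8 + 3 + 0 + 5 + 7 = 43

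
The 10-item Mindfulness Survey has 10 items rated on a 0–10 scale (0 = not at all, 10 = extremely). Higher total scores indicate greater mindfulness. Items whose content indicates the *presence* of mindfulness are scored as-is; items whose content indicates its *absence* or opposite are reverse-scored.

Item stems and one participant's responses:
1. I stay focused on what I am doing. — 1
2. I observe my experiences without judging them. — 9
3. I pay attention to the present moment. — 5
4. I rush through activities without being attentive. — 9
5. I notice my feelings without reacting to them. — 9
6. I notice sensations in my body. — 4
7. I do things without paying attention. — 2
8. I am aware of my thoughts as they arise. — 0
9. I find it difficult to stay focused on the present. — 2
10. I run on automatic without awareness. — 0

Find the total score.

Items 4, 7, 9, 10 describe the absence/opposite of mindfulness → reverse-score.
reversed = (0+10) − raw = 10 − raw.
  item 1: 1
  item 2: 9
  item 3: 5
  item 4: 10 − 9 = 1
  item 5: 9
  item 6: 4
  item 7: 10 − 2 = 8
  item 8: 0
  item 9: 10 − 2 = 8
  item 10: 10 − 0 = 10
Total = 1 + 9 + 5 + 1 + 9 + 4 + 8 + 0 + 8 + 10 = 55

55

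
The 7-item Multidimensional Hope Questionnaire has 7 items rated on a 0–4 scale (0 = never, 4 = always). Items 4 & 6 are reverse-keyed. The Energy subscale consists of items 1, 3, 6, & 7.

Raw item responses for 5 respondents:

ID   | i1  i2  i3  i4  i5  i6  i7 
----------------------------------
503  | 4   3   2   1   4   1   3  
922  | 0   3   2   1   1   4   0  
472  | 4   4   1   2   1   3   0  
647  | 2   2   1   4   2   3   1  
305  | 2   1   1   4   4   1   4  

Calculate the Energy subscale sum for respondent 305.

Respondent 305 raw: 2, 1, 1, 4, 4, 1, 4.
Energy items: 1, 3, 6, 7.
Reverse-coded (reverse-coded value = 4 − response):
  item 1: 2
  item 3: 1
  item 6: 4 − 1 = 3
  item 7: 4
Sum = 2 + 1 + 3 + 4 = 10

10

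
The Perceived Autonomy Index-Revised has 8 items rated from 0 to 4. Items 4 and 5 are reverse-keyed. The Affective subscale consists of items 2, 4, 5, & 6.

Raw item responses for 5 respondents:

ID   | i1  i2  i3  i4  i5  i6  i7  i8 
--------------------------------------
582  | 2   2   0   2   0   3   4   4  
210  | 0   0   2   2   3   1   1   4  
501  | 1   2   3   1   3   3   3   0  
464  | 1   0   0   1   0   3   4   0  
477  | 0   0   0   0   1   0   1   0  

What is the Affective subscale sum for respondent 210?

Respondent 210 raw: 0, 0, 2, 2, 3, 1, 1, 4.
Affective items: 2, 4, 5, 6.
Reverse-coded (on a 0–4 scale, reversed = 4 − raw):
  item 2: 0
  item 4: 4 − 2 = 2
  item 5: 4 − 3 = 1
  item 6: 1
Sum = 0 + 2 + 1 + 1 = 4

4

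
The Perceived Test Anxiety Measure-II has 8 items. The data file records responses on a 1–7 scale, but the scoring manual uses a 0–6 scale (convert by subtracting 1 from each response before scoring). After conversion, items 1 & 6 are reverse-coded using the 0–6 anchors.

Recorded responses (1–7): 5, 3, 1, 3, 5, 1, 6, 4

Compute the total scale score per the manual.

Convert to 0–6: 4, 2, 0, 2, 4, 0, 5, 3
Reverse-coded (reversed = (0+6) − raw = 6 − raw):
  item 1: 6 − 4 = 2
  item 6: 6 − 0 = 6
Scored: 2, 2, 0, 2, 4, 6, 5, 3
Total = 24

24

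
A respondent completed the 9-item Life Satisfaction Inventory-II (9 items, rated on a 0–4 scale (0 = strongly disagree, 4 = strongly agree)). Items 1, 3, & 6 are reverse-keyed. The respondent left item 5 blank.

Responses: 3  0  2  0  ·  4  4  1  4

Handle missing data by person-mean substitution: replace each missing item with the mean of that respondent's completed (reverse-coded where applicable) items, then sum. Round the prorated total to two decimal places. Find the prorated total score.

Reverse-coded (on a 0–4 scale, reversed = 4 − raw):
  item 1: 4 − 3 = 1
  item 3: 4 − 2 = 2
  item 6: 4 − 4 = 0
Completed scored items (8 of 9): 1, 0, 2, 0, 0, 4, 1, 4; sum = 12.
Person mean = 12 / 8 ≈ 1.5000
Prorated total = (12 / 8) × 9 = 13.50 (to 2 dp)

13.50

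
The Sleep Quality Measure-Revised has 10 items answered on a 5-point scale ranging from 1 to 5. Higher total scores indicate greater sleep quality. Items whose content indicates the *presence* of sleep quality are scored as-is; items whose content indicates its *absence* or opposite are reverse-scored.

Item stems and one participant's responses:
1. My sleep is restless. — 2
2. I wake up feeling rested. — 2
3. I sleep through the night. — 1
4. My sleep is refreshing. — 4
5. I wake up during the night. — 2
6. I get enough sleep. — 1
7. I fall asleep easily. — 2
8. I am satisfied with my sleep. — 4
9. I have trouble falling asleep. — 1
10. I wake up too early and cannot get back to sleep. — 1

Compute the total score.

Items 1, 5, 9, 10 describe the absence/opposite of sleep quality → reverse-score.
reversed = (1+5) − raw = 6 − raw.
  item 1: 6 − 2 = 4
  item 2: 2
  item 3: 1
  item 4: 4
  item 5: 6 − 2 = 4
  item 6: 1
  item 7: 2
  item 8: 4
  item 9: 6 − 1 = 5
  item 10: 6 − 1 = 5
Total = 4 + 2 + 1 + 4 + 4 + 1 + 2 + 4 + 5 + 5 = 32

32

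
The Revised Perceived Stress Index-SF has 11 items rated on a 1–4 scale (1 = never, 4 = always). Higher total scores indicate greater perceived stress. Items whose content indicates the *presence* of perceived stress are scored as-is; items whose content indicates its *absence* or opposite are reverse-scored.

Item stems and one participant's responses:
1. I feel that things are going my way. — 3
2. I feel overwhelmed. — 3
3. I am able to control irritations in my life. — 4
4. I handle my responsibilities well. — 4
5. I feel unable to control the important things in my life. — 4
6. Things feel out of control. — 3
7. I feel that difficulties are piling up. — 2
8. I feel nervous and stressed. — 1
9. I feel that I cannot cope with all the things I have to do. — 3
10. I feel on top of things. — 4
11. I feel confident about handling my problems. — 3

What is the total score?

Items 1, 3, 4, 10, 11 describe the absence/opposite of perceived stress → reverse-score.
on a 1–4 scale, reversed = 5 − raw.
  item 1: 5 − 3 = 2
  item 2: 3
  item 3: 5 − 4 = 1
  item 4: 5 − 4 = 1
  item 5: 4
  item 6: 3
  item 7: 2
  item 8: 1
  item 9: 3
  item 10: 5 − 4 = 1
  item 11: 5 − 3 = 2
Total = 2 + 3 + 1 + 1 + 4 + 3 + 2 + 1 + 3 + 1 + 2 = 23

23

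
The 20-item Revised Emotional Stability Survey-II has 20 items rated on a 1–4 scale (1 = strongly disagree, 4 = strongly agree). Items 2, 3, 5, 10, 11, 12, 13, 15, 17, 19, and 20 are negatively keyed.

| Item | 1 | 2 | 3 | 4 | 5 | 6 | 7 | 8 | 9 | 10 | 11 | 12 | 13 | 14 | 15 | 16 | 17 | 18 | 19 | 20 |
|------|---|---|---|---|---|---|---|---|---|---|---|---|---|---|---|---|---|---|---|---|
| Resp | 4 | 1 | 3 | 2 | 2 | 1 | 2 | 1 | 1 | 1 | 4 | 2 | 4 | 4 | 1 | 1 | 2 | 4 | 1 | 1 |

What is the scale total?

53

Reverse-coded items (reversed = (1+4) − raw = 5 − raw):
  item 2: 5 − 1 = 4
  item 3: 5 − 3 = 2
  item 5: 5 − 2 = 3
  item 10: 5 − 1 = 4
  item 11: 5 − 4 = 1
  item 12: 5 − 2 = 3
  item 13: 5 − 4 = 1
  item 15: 5 − 1 = 4
  item 17: 5 − 2 = 3
  item 19: 5 − 1 = 4
  item 20: 5 − 1 = 4
Scored responses: 4, 4, 2, 2, 3, 1, 2, 1, 1, 4, 1, 3, 1, 4, 4, 1, 3, 4, 4, 4
Total = 4 + 4 + 2 + 2 + 3 + 1 + 2 + 1 + 1 + 4 + 1 + 3 + 1 + 4 + 4 + 1 + 3 + 4 + 4 + 4 = 53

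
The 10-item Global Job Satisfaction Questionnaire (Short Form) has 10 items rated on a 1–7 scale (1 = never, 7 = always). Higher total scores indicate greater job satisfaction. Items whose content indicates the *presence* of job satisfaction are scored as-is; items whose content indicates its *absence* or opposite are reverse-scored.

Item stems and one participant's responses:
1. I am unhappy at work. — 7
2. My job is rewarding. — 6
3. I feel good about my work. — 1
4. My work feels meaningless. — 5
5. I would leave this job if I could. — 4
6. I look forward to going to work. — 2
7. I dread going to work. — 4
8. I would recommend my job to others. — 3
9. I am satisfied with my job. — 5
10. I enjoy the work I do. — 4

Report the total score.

Items 1, 4, 5, 7 describe the absence/opposite of job satisfaction → reverse-score.
on a 1–7 scale, reversed = 8 − raw.
  item 1: 8 − 7 = 1
  item 2: 6
  item 3: 1
  item 4: 8 − 5 = 3
  item 5: 8 − 4 = 4
  item 6: 2
  item 7: 8 − 4 = 4
  item 8: 3
  item 9: 5
  item 10: 4
Total = 1 + 6 + 1 + 3 + 4 + 2 + 4 + 3 + 5 + 4 = 33

33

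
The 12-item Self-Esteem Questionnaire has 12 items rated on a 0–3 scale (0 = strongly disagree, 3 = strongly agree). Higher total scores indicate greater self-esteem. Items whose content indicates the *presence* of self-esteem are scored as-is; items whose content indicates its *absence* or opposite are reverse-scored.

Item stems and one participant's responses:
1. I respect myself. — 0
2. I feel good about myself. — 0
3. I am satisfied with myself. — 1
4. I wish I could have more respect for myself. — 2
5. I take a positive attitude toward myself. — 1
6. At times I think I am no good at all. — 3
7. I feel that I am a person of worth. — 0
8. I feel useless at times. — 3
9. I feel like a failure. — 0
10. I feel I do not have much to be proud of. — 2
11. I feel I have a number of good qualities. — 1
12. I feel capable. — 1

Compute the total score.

9

Items 4, 6, 8, 9, 10 describe the absence/opposite of self-esteem → reverse-score.
reverse-coded value = 3 − response.
  item 1: 0
  item 2: 0
  item 3: 1
  item 4: 3 − 2 = 1
  item 5: 1
  item 6: 3 − 3 = 0
  item 7: 0
  item 8: 3 − 3 = 0
  item 9: 3 − 0 = 3
  item 10: 3 − 2 = 1
  item 11: 1
  item 12: 1
Total = 0 + 0 + 1 + 1 + 1 + 0 + 0 + 0 + 3 + 1 + 1 + 1 = 9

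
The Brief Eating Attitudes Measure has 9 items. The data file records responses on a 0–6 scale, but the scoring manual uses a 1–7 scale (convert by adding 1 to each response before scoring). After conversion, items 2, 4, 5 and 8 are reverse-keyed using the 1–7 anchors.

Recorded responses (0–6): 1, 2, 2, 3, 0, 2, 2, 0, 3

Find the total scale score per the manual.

Convert to 1–7: 2, 3, 3, 4, 1, 3, 3, 1, 4
Reverse-coded (on a 1–7 scale, reversed = 8 − raw):
  item 2: 8 − 3 = 5
  item 4: 8 − 4 = 4
  item 5: 8 − 1 = 7
  item 8: 8 − 1 = 7
Scored: 2, 5, 3, 4, 7, 3, 3, 7, 4
Total = 38

38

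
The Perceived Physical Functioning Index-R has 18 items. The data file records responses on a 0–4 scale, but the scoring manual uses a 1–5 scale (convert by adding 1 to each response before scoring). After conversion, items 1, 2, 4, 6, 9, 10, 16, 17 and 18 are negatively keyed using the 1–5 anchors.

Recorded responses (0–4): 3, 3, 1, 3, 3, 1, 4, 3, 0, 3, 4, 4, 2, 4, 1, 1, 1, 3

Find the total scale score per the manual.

62

Convert to 1–5: 4, 4, 2, 4, 4, 2, 5, 4, 1, 4, 5, 5, 3, 5, 2, 2, 2, 4
Reverse-coded (reverse-coded value = 6 − response):
  item 1: 6 − 4 = 2
  item 2: 6 − 4 = 2
  item 4: 6 − 4 = 2
  item 6: 6 − 2 = 4
  item 9: 6 − 1 = 5
  item 10: 6 − 4 = 2
  item 16: 6 − 2 = 4
  item 17: 6 − 2 = 4
  item 18: 6 − 4 = 2
Scored: 2, 2, 2, 2, 4, 4, 5, 4, 5, 2, 5, 5, 3, 5, 2, 4, 4, 2
Total = 62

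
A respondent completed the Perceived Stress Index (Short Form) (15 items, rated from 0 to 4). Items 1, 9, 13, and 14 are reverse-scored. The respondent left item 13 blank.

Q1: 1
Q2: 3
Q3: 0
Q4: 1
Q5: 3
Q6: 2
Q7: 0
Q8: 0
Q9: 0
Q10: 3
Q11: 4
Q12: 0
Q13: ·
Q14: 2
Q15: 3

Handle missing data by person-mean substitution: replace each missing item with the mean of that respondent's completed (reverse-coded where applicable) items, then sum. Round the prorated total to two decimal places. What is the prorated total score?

Reverse-coded (reversed = (0+4) − raw = 4 − raw):
  item 1: 4 − 1 = 3
  item 9: 4 − 0 = 4
  item 14: 4 − 2 = 2
Completed scored items (14 of 15): 3, 3, 0, 1, 3, 2, 0, 0, 4, 3, 4, 0, 2, 3; sum = 28.
Person mean = 28 / 14 ≈ 2.0000
Prorated total = (28 / 14) × 15 = 30.00 (to 2 dp)

30.00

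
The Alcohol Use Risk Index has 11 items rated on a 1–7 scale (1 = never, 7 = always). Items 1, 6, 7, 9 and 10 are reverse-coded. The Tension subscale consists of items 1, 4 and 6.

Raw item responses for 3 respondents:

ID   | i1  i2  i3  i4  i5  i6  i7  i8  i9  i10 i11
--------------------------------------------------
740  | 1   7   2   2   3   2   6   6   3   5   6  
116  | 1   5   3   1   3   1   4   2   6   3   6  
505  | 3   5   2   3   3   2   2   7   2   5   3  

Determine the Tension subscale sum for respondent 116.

Respondent 116 raw: 1, 5, 3, 1, 3, 1, 4, 2, 6, 3, 6.
Tension items: 1, 4, 6.
Reverse-coded (reverse-coded value = 8 − response):
  item 1: 8 − 1 = 7
  item 4: 1
  item 6: 8 − 1 = 7
Sum = 7 + 1 + 7 = 15

15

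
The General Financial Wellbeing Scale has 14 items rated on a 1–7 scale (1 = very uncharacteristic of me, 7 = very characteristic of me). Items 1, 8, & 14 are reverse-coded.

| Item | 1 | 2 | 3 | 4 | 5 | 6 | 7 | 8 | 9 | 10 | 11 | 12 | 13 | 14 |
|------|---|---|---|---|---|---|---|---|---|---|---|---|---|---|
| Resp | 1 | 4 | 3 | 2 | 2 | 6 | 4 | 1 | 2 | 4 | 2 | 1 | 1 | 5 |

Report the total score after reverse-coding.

Apply reverse scoring (reversed = (1+7) − raw = 8 − raw):
  item 1: 8 − 1 = 7
  item 8: 8 − 1 = 7
  item 14: 8 − 5 = 3
Scored items: 7, 4, 3, 2, 2, 6, 4, 7, 2, 4, 2, 1, 1, 3
Total = 7 + 4 + 3 + 2 + 2 + 6 + 4 + 7 + 2 + 4 + 2 + 1 + 1 + 3 = 48

48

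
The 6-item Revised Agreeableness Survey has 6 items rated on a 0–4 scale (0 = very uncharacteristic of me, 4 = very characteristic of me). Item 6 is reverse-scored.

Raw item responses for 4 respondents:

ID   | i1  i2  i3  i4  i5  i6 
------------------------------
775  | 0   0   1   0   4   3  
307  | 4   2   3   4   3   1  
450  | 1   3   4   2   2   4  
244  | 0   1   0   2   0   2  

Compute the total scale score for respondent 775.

6

Respondent 775 raw: 0, 0, 1, 0, 4, 3.
Reverse-coded (on a 0–4 scale, reversed = 4 − raw):
  item 1: 0
  item 2: 0
  item 3: 1
  item 4: 0
  item 5: 4
  item 6: 4 − 3 = 1
Sum = 0 + 0 + 1 + 0 + 4 + 1 = 6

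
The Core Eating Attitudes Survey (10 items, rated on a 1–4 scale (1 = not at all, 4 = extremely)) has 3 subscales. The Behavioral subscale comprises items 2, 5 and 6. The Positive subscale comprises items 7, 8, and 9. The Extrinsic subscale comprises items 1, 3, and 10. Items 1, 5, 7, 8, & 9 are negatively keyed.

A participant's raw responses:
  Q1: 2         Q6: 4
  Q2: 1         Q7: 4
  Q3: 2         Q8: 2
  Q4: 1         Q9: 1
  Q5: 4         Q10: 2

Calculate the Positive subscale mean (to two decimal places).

Positive items: 7, 8, 9.
Of these, items 7, 8, & 9 are negatively keyed; on a 1–4 scale, reversed = 5 − raw.
  item 7: 5 − 4 = 1
  item 8: 5 − 2 = 3
  item 9: 5 − 1 = 4
Sum = 1 + 3 + 4 = 8
Mean = 8 / 3 = 2.67

2.67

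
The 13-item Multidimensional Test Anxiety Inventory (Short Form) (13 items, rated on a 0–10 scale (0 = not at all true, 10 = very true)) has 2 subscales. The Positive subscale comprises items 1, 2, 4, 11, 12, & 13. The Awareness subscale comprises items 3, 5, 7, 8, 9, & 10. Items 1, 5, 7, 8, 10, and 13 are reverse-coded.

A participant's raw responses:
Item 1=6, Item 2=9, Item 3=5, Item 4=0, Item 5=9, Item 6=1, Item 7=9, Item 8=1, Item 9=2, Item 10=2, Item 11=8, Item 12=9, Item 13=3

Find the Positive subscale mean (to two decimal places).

Positive items: 1, 2, 4, 11, 12, 13.
Of these, items 1 and 13 are reverse-coded; reversed = (0+10) − raw = 10 − raw.
  item 1: 10 − 6 = 4
  item 2: 9
  item 4: 0
  item 11: 8
  item 12: 9
  item 13: 10 − 3 = 7
Sum = 4 + 9 + 0 + 8 + 9 + 7 = 37
Mean = 37 / 6 = 6.17

6.17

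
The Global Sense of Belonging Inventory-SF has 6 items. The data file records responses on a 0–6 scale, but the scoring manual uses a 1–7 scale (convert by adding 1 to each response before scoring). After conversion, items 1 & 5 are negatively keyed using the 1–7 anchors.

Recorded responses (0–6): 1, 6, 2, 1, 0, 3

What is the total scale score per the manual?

Convert to 1–7: 2, 7, 3, 2, 1, 4
Reverse-coded (reverse-coded value = 8 − response):
  item 1: 8 − 2 = 6
  item 5: 8 − 1 = 7
Scored: 6, 7, 3, 2, 7, 4
Total = 29

29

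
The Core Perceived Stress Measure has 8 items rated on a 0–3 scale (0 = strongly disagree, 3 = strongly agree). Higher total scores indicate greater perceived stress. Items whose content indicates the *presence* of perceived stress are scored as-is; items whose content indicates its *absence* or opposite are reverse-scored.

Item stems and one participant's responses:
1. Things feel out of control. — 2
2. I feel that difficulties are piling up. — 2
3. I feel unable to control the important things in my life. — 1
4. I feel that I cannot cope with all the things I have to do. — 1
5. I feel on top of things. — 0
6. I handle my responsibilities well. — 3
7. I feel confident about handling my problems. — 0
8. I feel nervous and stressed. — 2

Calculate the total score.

14

Items 5, 6, 7 describe the absence/opposite of perceived stress → reverse-score.
reverse-coded value = 3 − response.
  item 1: 2
  item 2: 2
  item 3: 1
  item 4: 1
  item 5: 3 − 0 = 3
  item 6: 3 − 3 = 0
  item 7: 3 − 0 = 3
  item 8: 2
Total = 2 + 2 + 1 + 1 + 3 + 0 + 3 + 2 = 14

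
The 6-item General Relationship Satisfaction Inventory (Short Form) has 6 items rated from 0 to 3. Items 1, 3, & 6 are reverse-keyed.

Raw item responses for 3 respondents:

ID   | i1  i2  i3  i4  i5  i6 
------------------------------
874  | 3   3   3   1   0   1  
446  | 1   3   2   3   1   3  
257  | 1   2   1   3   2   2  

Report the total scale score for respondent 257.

12

Respondent 257 raw: 1, 2, 1, 3, 2, 2.
Reverse-coded (on a 0–3 scale, reversed = 3 − raw):
  item 1: 3 − 1 = 2
  item 2: 2
  item 3: 3 − 1 = 2
  item 4: 3
  item 5: 2
  item 6: 3 − 2 = 1
Sum = 2 + 2 + 2 + 3 + 2 + 1 = 12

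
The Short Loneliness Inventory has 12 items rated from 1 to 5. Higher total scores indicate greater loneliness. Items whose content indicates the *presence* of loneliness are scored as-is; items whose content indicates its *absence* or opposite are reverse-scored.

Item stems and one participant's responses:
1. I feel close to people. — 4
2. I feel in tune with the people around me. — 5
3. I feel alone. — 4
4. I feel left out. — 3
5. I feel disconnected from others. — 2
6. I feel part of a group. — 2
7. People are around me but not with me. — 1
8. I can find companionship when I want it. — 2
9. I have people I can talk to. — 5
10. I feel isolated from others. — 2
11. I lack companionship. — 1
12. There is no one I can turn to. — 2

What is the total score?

Items 1, 2, 6, 8, 9 describe the absence/opposite of loneliness → reverse-score.
on a 1–5 scale, reversed = 6 − raw.
  item 1: 6 − 4 = 2
  item 2: 6 − 5 = 1
  item 3: 4
  item 4: 3
  item 5: 2
  item 6: 6 − 2 = 4
  item 7: 1
  item 8: 6 − 2 = 4
  item 9: 6 − 5 = 1
  item 10: 2
  item 11: 1
  item 12: 2
Total = 2 + 1 + 4 + 3 + 2 + 4 + 1 + 4 + 1 + 2 + 1 + 2 = 27

27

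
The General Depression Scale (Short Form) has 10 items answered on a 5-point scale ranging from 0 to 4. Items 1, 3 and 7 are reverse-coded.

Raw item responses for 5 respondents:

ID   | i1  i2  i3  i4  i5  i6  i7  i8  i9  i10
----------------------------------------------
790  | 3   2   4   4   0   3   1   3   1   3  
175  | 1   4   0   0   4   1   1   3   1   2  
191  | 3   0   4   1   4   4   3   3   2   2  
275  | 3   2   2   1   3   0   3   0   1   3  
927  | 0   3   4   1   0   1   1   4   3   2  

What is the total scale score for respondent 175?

Respondent 175 raw: 1, 4, 0, 0, 4, 1, 1, 3, 1, 2.
Reverse-coded (on a 0–4 scale, reversed = 4 − raw):
  item 1: 4 − 1 = 3
  item 2: 4
  item 3: 4 − 0 = 4
  item 4: 0
  item 5: 4
  item 6: 1
  item 7: 4 − 1 = 3
  item 8: 3
  item 9: 1
  item 10: 2
Sum = 3 + 4 + 4 + 0 + 4 + 1 + 3 + 3 + 1 + 2 = 25

25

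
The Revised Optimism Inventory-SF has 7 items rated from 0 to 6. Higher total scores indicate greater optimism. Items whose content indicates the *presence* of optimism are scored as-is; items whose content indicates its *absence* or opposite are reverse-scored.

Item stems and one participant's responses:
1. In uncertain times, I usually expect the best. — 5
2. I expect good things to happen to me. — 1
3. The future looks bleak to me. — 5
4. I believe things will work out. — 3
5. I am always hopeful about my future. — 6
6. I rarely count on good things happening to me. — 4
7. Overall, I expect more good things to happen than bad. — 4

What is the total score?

Items 3, 6 describe the absence/opposite of optimism → reverse-score.
reversed = (0+6) − raw = 6 − raw.
  item 1: 5
  item 2: 1
  item 3: 6 − 5 = 1
  item 4: 3
  item 5: 6
  item 6: 6 − 4 = 2
  item 7: 4
Total = 5 + 1 + 1 + 3 + 6 + 2 + 4 = 22

22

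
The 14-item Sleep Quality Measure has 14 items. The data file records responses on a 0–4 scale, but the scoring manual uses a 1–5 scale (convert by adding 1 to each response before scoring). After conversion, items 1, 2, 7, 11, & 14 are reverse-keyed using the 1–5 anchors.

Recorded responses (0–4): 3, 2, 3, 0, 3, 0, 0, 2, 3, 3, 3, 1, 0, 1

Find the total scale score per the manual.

40

Convert to 1–5: 4, 3, 4, 1, 4, 1, 1, 3, 4, 4, 4, 2, 1, 2
Reverse-coded (reversed = (1+5) − raw = 6 − raw):
  item 1: 6 − 4 = 2
  item 2: 6 − 3 = 3
  item 7: 6 − 1 = 5
  item 11: 6 − 4 = 2
  item 14: 6 − 2 = 4
Scored: 2, 3, 4, 1, 4, 1, 5, 3, 4, 4, 2, 2, 1, 4
Total = 40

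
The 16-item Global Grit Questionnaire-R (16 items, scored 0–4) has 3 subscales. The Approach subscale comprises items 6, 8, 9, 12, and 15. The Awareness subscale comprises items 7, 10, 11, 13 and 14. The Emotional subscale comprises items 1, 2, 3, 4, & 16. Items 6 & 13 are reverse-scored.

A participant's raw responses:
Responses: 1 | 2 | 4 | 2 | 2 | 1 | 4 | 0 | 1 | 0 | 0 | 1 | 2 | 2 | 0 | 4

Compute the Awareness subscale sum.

8

Awareness items: 7, 10, 11, 13, 14.
Of these, item 13 is reverse-scored; on a 0–4 scale, reversed = 4 − raw.
  item 7: 4
  item 10: 0
  item 11: 0
  item 13: 4 − 2 = 2
  item 14: 2
Sum = 4 + 0 + 0 + 2 + 2 = 8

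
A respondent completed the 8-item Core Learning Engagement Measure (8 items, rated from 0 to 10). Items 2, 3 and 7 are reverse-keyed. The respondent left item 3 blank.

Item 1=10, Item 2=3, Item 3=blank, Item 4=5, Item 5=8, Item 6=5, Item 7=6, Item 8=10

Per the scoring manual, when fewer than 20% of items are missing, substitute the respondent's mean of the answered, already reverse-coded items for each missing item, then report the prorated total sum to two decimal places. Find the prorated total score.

Reverse-coded (reverse-coded value = 10 − response):
  item 2: 10 − 3 = 7
  item 7: 10 − 6 = 4
Completed scored items (7 of 8): 10, 7, 5, 8, 5, 4, 10; sum = 49.
Person mean = 49 / 7 ≈ 7.0000
Prorated total = (49 / 7) × 8 = 56.00 (to 2 dp)

56.00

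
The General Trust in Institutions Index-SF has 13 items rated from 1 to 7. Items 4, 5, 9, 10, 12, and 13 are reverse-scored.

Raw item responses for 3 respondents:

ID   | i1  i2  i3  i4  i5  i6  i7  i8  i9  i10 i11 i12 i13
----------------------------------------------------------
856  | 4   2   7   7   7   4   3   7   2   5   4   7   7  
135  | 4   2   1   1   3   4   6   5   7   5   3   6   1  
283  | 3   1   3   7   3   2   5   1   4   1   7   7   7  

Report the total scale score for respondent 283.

41

Respondent 283 raw: 3, 1, 3, 7, 3, 2, 5, 1, 4, 1, 7, 7, 7.
Reverse-coded (reverse-coded value = 8 − response):
  item 1: 3
  item 2: 1
  item 3: 3
  item 4: 8 − 7 = 1
  item 5: 8 − 3 = 5
  item 6: 2
  item 7: 5
  item 8: 1
  item 9: 8 − 4 = 4
  item 10: 8 − 1 = 7
  item 11: 7
  item 12: 8 − 7 = 1
  item 13: 8 − 7 = 1
Sum = 3 + 1 + 3 + 1 + 5 + 2 + 5 + 1 + 4 + 7 + 7 + 1 + 1 = 41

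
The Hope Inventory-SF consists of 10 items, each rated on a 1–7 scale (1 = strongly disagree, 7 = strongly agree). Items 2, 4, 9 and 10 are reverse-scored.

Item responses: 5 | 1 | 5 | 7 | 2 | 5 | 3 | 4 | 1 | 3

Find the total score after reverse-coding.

Apply reverse scoring (reverse-coded value = 8 − response):
  item 2: 8 − 1 = 7
  item 4: 8 − 7 = 1
  item 9: 8 − 1 = 7
  item 10: 8 − 3 = 5
Scored items: 5, 7, 5, 1, 2, 5, 3, 4, 7, 5
Total = 5 + 7 + 5 + 1 + 2 + 5 + 3 + 4 + 7 + 5 = 44

44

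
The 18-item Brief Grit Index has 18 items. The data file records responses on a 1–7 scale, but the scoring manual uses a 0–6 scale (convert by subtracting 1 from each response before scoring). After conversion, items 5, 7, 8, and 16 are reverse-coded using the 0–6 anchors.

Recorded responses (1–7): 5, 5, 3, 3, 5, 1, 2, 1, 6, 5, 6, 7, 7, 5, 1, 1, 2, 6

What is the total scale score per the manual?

Convert to 0–6: 4, 4, 2, 2, 4, 0, 1, 0, 5, 4, 5, 6, 6, 4, 0, 0, 1, 5
Reverse-coded (reverse-coded value = 6 − response):
  item 5: 6 − 4 = 2
  item 7: 6 − 1 = 5
  item 8: 6 − 0 = 6
  item 16: 6 − 0 = 6
Scored: 4, 4, 2, 2, 2, 0, 5, 6, 5, 4, 5, 6, 6, 4, 0, 6, 1, 5
Total = 67

67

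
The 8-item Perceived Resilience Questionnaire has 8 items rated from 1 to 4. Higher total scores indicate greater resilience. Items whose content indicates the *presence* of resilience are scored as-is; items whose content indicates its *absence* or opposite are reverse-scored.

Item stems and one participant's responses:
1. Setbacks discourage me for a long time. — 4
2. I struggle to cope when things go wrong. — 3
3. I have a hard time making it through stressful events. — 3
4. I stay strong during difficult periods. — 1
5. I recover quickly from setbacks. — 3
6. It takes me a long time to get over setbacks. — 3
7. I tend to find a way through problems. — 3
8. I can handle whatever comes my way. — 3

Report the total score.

Items 1, 2, 3, 6 describe the absence/opposite of resilience → reverse-score.
on a 1–4 scale, reversed = 5 − raw.
  item 1: 5 − 4 = 1
  item 2: 5 − 3 = 2
  item 3: 5 − 3 = 2
  item 4: 1
  item 5: 3
  item 6: 5 − 3 = 2
  item 7: 3
  item 8: 3
Total = 1 + 2 + 2 + 1 + 3 + 2 + 3 + 3 = 17

17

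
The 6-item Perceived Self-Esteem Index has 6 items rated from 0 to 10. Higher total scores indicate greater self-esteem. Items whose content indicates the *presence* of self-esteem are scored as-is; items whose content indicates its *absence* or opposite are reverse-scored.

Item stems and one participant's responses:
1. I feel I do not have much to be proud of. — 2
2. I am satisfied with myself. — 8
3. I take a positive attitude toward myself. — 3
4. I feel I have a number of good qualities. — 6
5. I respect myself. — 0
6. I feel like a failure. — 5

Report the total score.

30

Items 1, 6 describe the absence/opposite of self-esteem → reverse-score.
reverse-coded value = 10 − response.
  item 1: 10 − 2 = 8
  item 2: 8
  item 3: 3
  item 4: 6
  item 5: 0
  item 6: 10 − 5 = 5
Total = 8 + 8 + 3 + 6 + 0 + 5 = 30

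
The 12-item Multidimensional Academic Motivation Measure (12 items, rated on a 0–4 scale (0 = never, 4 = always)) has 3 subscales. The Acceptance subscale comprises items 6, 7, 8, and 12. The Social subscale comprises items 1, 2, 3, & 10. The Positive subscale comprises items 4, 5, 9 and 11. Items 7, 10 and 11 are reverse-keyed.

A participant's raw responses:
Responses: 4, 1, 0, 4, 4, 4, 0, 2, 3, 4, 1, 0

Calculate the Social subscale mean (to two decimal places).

1.25

Social items: 1, 2, 3, 10.
Of these, item 10 is reverse-keyed; reverse-coded value = 4 − response.
  item 1: 4
  item 2: 1
  item 3: 0
  item 10: 4 − 4 = 0
Sum = 4 + 1 + 0 + 0 = 5
Mean = 5 / 4 = 1.25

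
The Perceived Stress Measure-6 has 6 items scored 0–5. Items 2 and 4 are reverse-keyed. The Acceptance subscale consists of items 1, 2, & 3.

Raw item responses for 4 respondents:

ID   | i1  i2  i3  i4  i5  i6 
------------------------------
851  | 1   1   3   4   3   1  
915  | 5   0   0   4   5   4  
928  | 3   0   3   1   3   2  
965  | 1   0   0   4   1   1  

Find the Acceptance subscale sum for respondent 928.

Respondent 928 raw: 3, 0, 3, 1, 3, 2.
Acceptance items: 1, 2, 3.
Reverse-coded (on a 0–5 scale, reversed = 5 − raw):
  item 1: 3
  item 2: 5 − 0 = 5
  item 3: 3
Sum = 3 + 5 + 3 = 11

11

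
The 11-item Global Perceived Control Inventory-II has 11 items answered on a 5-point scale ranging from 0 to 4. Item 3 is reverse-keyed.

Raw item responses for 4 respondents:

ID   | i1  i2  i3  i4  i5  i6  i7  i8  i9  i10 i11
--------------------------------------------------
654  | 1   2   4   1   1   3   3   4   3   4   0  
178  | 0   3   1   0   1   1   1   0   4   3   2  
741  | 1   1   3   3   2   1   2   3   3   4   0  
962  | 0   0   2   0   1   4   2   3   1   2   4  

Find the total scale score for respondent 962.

Respondent 962 raw: 0, 0, 2, 0, 1, 4, 2, 3, 1, 2, 4.
Reverse-coded (on a 0–4 scale, reversed = 4 − raw):
  item 1: 0
  item 2: 0
  item 3: 4 − 2 = 2
  item 4: 0
  item 5: 1
  item 6: 4
  item 7: 2
  item 8: 3
  item 9: 1
  item 10: 2
  item 11: 4
Sum = 0 + 0 + 2 + 0 + 1 + 4 + 2 + 3 + 1 + 2 + 4 = 19

19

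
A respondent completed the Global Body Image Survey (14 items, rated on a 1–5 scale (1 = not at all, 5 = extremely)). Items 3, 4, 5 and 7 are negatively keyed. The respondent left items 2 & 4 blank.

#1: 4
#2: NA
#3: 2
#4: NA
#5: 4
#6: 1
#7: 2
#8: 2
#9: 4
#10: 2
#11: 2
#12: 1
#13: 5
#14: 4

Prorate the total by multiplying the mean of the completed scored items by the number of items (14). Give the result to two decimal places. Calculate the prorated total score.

40.83

Reverse-coded (on a 1–5 scale, reversed = 6 − raw):
  item 3: 6 − 2 = 4
  item 5: 6 − 4 = 2
  item 7: 6 − 2 = 4
Completed scored items (12 of 14): 4, 4, 2, 1, 4, 2, 4, 2, 2, 1, 5, 4; sum = 35.
Person mean = 35 / 12 ≈ 2.9167
Prorated total = (35 / 12) × 14 = 40.83 (to 2 dp)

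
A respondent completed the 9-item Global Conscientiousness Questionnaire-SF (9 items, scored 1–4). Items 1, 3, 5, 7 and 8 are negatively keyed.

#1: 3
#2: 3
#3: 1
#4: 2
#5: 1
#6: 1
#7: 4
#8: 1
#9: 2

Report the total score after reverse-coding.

Reverse-coded items (on a 1–4 scale, reversed = 5 − raw):
  item 1: 5 − 3 = 2
  item 3: 5 − 1 = 4
  item 5: 5 − 1 = 4
  item 7: 5 − 4 = 1
  item 8: 5 − 1 = 4
Scored responses: 2, 3, 4, 2, 4, 1, 1, 4, 2
Total = 2 + 3 + 4 + 2 + 4 + 1 + 1 + 4 + 2 = 23

23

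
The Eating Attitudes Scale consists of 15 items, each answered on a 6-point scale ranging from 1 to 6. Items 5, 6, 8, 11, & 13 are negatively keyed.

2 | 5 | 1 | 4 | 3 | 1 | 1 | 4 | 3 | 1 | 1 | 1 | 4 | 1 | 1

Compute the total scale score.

42

Raw sum = 33. Negatively keyed items: 5, 6, 8, 11, 13; their raw sum = 13.
Each reversal replaces raw with 7 − raw, changing the total by 7 − 2·raw per item.
Total = 33 + 5·7 − 2·13 = 33 + 35 − 26 = 42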